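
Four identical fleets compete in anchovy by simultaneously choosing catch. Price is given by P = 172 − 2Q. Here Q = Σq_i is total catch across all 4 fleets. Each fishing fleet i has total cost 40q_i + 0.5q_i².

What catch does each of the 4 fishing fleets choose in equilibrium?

A representative fishing fleet's profit is π_i = q_i(172 − 2Q) − 40q_i − 0.5q_i², with Q = q_i + Σ_{j≠i} q_j.
First-order condition: 132 − 5q_i − 2Σ_{j≠i} q_j = 0.
With identical fishing fleets, set every q_j = q: then 132 − 5q − 6q = 0, i.e. q = 132/11 = 12.

12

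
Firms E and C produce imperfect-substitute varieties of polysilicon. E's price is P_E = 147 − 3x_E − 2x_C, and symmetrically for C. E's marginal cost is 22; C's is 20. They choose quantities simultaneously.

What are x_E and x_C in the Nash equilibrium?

15.5, 16

Firm E's profit: π = x_E(147 − 3x_E − 2x_C) − 22x_E.
∂π/∂x_E = 125 − 6x_E − 2x_C = 0 ⇒ x_E = 125/6 − (1/3)x_C.
Similarly x_C = 127/6 − (1/3)x_E.
Solving the two reaction functions simultaneously: (1 − (−1/3)(−1/3))x_E = 125/6 − (1/3)·(127/6), so (8/9)x_E = 124/9 and x_E = 15.5.
Then x_C = 127/6 − (1/3)·15.5 = 16.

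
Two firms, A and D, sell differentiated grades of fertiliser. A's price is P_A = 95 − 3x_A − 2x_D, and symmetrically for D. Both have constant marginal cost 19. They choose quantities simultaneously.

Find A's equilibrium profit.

270.75

Firm A's profit: π = x_A(95 − 3x_A − 2x_D) − 19x_A.
∂π/∂x_A = 76 − 6x_A − 2x_D = 0 ⇒ x_A = 38/3 − (1/3)x_D.
By symmetry x_D = x_A; substituting into the reaction function, (4/3)x_A = 38/3 and x_A = 9.5.
P_A = 95 − 3·9.5 − 2·9.5 = 47.5.
Profit = (47.5 − 19)·9.5 = 270.75.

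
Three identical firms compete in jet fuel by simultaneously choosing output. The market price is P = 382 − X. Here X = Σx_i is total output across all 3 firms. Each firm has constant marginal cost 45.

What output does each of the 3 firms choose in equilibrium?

A representative firm's profit is π_i = x_i(382 − X) − 45x_i, with X = x_i + Σ_{j≠i} x_j.
First-order condition: 337 − 2x_i − Σ_{j≠i} x_j = 0.
With identical firms, set every x_j = x: then 337 − 2x − 2x = 0, i.e. x = 337/4 = 84.25.

84.25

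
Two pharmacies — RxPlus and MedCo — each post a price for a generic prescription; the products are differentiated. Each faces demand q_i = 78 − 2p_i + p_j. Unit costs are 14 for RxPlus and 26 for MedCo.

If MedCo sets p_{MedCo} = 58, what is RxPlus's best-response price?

RxPlus's profit: π = (p_{RxPlus} − 14)(78 − 2p_{RxPlus} + p_{MedCo}).
∂π/∂p_{RxPlus} = 106 − 4p_{RxPlus} + p_{MedCo} = 0 ⇒ p_{RxPlus} = 26.5 + 0.25p_{MedCo}.
At p_{MedCo} = 58: p_{RxPlus} = 26.5 + 0.25·58 = 41.

41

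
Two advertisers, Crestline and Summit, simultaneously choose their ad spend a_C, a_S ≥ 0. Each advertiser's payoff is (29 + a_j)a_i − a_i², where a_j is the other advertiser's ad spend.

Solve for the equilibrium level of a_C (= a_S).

Crestline's payoff is (29 + a_S)a_C − a_C².
∂π/∂a_C = 29 + a_S − 2a_C = 0, so a_C = 14.5 + 0.5a_S.
By symmetry a_S = a_C; substituting into the reaction function, 0.5a_C = 14.5 and a_C = 29.

29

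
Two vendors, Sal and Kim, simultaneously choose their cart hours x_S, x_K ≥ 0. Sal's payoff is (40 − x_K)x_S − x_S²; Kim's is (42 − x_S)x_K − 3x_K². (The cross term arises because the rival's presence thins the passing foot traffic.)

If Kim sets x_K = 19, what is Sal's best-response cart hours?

10.5

Expanding Sal's payoff: 40x_S − x_Kx_S − x_S².
∂π/∂x_S = 40 − x_K − 2x_S = 0, so x_S = 20 − 0.5x_K.
At x_K = 19: x_S = 20 − 0.5·19 = 10.5.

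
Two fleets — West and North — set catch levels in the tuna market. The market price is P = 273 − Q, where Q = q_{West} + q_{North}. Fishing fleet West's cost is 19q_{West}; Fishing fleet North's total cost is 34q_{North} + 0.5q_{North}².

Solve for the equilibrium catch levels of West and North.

104.6, 44.8

Fishing fleet West's profit: π = q_{West}(273 − (q_{West} + q_{North})) − 19q_{West}.
∂π/∂q_{West} = 254 − 2q_{West} − q_{North} = 0, so q_{West} = 127 − 0.5q_{North}.
For North: ∂π/∂q_{North} = 239 − 3q_{North} − q_{West} = 0 ⇒ q_{North} = 239/3 − (1/3)q_{West}.
Substituting the second reaction function into the first: q_{West} = 127 − 0.5(239/3 − (1/3)q_{West}), which gives (5/6)q_{West} = 523/6 ⇒ q_{West} = 104.6.
Then q_{North} = 239/3 − (1/3)·104.6 = 44.8.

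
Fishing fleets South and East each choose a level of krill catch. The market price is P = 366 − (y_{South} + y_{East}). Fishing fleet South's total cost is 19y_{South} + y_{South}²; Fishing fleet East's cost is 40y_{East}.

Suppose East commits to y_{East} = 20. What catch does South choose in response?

81.75

Fishing fleet South's profit: π = y_{South}(366 − (y_{South} + y_{East})) − 19y_{South} − y_{South}².
∂π/∂y_{South} = 347 − 4y_{South} − y_{East} = 0, so y_{South} = 86.75 − 0.25y_{East}.
At y_{East} = 20: y_{South} = 86.75 − 0.25·20 = 81.75.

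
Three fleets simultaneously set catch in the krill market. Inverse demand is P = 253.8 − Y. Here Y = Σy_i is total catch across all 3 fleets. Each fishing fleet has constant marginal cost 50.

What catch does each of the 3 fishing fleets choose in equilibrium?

50.95

A representative fishing fleet's profit is π_i = y_i(253.8 − Y) − 50y_i, with Y = y_i + Σ_{j≠i} y_j.
First-order condition: 203.8 − 2y_i − Σ_{j≠i} y_j = 0.
Imposing symmetry (y_j = y for all j) turns Σ_{j≠i} y_j into 2y, so 203.8 = 4y and y = 50.95.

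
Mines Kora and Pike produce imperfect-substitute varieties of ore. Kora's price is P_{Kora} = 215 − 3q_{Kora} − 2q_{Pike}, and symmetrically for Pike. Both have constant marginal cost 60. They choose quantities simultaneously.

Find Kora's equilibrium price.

118.125

Mine Kora's profit: π = q_{Kora}(215 − 3q_{Kora} − 2q_{Pike}) − 60q_{Kora}.
∂π/∂q_{Kora} = 155 − 6q_{Kora} − 2q_{Pike} = 0 ⇒ q_{Kora} = 155/6 − (1/3)q_{Pike}.
By symmetry q_{Pike} = q_{Kora}; substituting into the reaction function, (4/3)q_{Kora} = 155/6 and q_{Kora} = 19.375.
P_{Kora} = 215 − 3·19.375 − 2·19.375 = 118.125.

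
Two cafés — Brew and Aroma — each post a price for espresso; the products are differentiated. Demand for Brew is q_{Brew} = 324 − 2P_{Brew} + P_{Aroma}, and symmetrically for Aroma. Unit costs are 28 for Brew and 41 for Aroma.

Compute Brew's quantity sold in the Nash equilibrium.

200.8

Brew's profit: π = (P_{Brew} − 28)(324 − 2P_{Brew} + P_{Aroma}).
∂π/∂P_{Brew} = 380 − 4P_{Brew} + P_{Aroma} = 0 ⇒ P_{Brew} = 95 + 0.25P_{Aroma}.
Similarly P_{Aroma} = 101.5 + 0.25P_{Brew}.
Solving the two reaction functions simultaneously: (1 − (0.25)(0.25))P_{Brew} = 95 + 0.25·101.5, so 0.9375P_{Brew} = 120.375 and P_{Brew} = 128.4.
Then P_{Aroma} = 101.5 + 0.25·128.4 = 133.6.
q_{Brew} = 324 − 2·128.4 + 133.6 = 200.8.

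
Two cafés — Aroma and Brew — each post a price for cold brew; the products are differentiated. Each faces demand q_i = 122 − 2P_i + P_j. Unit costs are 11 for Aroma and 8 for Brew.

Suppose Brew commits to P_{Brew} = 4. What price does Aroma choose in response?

37

Aroma's profit: π = (P_{Aroma} − 11)(122 − 2P_{Aroma} + P_{Brew}).
∂π/∂P_{Aroma} = 144 − 4P_{Aroma} + P_{Brew} = 0 ⇒ P_{Aroma} = 36 + 0.25P_{Brew}.
At P_{Brew} = 4: P_{Aroma} = 36 + 0.25·4 = 37.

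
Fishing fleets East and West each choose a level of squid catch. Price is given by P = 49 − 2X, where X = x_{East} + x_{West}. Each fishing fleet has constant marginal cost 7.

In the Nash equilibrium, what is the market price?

21

Fishing fleet East's profit: π = x_{East}(49 − 2(x_{East} + x_{West})) − 7x_{East}.
∂π/∂x_{East} = 42 − 4x_{East} − 2x_{West} = 0, so x_{East} = 10.5 − 0.5x_{West}.
Setting x_{East} = x_{West} in the reaction function: x_{East} = 10.5 − 0.5x_{East}, so x_{East} = 10.5 / 1.5 = 7.
Equilibrium price: P = 49 − 2·14 = 21.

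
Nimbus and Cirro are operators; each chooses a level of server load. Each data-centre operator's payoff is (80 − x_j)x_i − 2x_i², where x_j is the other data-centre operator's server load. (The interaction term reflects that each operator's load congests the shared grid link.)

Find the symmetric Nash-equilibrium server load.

16

Nimbus's payoff is (80 − x_C)x_N − 2x_N².
∂π/∂x_N = 80 − x_C − 4x_N = 0, so x_N = 20 − 0.25x_C.
By symmetry x_C = x_N; substituting into the reaction function, 1.25x_N = 20 and x_N = 16.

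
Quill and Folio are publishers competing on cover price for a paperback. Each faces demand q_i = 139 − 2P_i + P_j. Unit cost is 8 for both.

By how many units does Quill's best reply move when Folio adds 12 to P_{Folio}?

3

Quill's profit: π = (P_{Quill} − 8)(139 − 2P_{Quill} + P_{Folio}).
∂π/∂P_{Quill} = 155 − 4P_{Quill} + P_{Folio} = 0 ⇒ P_{Quill} = 38.75 + 0.25P_{Folio}.
The reaction-function slope is 0.25, so a 12-unit rise in P_{Folio} moves P_{Quill} by 0.25 × 12 = 3. Quill's best response rises — the actions are strategic complements.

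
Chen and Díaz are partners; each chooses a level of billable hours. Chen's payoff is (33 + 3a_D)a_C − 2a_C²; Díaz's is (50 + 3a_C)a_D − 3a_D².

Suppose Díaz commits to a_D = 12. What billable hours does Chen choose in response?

17.25

Expanding Chen's payoff: 33a_C + 3a_Da_C − 2a_C².
∂π/∂a_C = 33 + 3a_D − 4a_C = 0, so a_C = 8.25 + 0.75a_D.
At a_D = 12: a_C = 8.25 + 0.75·12 = 17.25.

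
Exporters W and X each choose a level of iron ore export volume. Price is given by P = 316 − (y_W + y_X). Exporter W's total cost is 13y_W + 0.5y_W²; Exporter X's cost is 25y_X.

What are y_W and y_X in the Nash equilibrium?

63, 114

Exporter W's profit: π = y_W(316 − (y_W + y_X)) − 13y_W − 0.5y_W².
∂π/∂y_W = 303 − 3y_W − y_X = 0, so y_W = 101 − (1/3)y_X.
For X: ∂π/∂y_X = 291 − 2y_X − y_W = 0 ⇒ y_X = 145.5 − 0.5y_W.
Solving the two reaction functions simultaneously: (1 − (−1/3)(−0.5))y_W = 101 − (1/3)·145.5, so (5/6)y_W = 52.5 and y_W = 63.
Then y_X = 145.5 − 0.5·63 = 114.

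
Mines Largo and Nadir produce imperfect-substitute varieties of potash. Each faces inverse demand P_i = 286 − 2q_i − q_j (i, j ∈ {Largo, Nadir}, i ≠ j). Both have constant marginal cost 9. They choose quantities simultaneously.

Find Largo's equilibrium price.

119.8

Mine Largo's profit: π = q_{Largo}(286 − 2q_{Largo} − q_{Nadir}) − 9q_{Largo}.
∂π/∂q_{Largo} = 277 − 4q_{Largo} − q_{Nadir} = 0 ⇒ q_{Largo} = 69.25 − 0.25q_{Nadir}.
Setting q_{Largo} = q_{Nadir} in the reaction function: q_{Largo} = 69.25 − 0.25q_{Largo}, so q_{Largo} = 69.25 / 1.25 = 55.4.
P_{Largo} = 286 − 2·55.4 − 55.4 = 119.8.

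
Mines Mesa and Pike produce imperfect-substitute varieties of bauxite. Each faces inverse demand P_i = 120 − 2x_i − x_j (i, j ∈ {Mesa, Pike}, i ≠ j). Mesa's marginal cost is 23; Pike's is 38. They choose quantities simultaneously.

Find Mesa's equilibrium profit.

832.32

Mine Mesa's profit: π = x_{Mesa}(120 − 2x_{Mesa} − x_{Pike}) − 23x_{Mesa}.
∂π/∂x_{Mesa} = 97 − 4x_{Mesa} − x_{Pike} = 0 ⇒ x_{Mesa} = 24.25 − 0.25x_{Pike}.
Similarly x_{Pike} = 20.5 − 0.25x_{Mesa}.
Plugging x_{Pike} into Mesa's best response: x_{Mesa} = 24.25 − 0.25(20.5 − 0.25x_{Mesa}) ⇒ 0.9375x_{Mesa} = 19.125, so x_{Mesa} = 20.4.
Then x_{Pike} = 20.5 − 0.25·20.4 = 15.4.
P_{Mesa} = 120 − 2·20.4 − 15.4 = 63.8.
Profit = (63.8 − 23)·20.4 = 832.32.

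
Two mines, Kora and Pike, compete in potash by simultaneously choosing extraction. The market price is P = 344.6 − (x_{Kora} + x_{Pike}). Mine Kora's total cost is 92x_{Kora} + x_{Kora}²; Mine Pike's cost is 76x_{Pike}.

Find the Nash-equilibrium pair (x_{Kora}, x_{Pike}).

Mine Kora's profit: π = x_{Kora}(344.6 − (x_{Kora} + x_{Pike})) − 92x_{Kora} − x_{Kora}².
∂π/∂x_{Kora} = 252.6 − 4x_{Kora} − x_{Pike} = 0, so x_{Kora} = 63.15 − 0.25x_{Pike}.
For Pike: ∂π/∂x_{Pike} = 268.6 − 2x_{Pike} − x_{Kora} = 0 ⇒ x_{Pike} = 134.3 − 0.5x_{Kora}.
Solving the two reaction functions simultaneously: (1 − (−0.25)(−0.5))x_{Kora} = 63.15 − 0.25·134.3, so 0.875x_{Kora} = 29.575 and x_{Kora} = 33.8.
Then x_{Pike} = 134.3 − 0.5·33.8 = 117.4.

33.8, 117.4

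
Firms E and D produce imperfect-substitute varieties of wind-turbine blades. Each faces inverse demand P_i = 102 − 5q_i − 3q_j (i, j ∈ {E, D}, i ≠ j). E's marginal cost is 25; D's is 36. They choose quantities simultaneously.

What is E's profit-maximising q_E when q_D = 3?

6.8

Firm E's profit: π = q_E(102 − 5q_E − 3q_D) − 25q_E.
∂π/∂q_E = 77 − 10q_E − 3q_D = 0 ⇒ q_E = 7.7 − 0.3q_D.
At q_D = 3: q_E = 7.7 − 0.3·3 = 6.8.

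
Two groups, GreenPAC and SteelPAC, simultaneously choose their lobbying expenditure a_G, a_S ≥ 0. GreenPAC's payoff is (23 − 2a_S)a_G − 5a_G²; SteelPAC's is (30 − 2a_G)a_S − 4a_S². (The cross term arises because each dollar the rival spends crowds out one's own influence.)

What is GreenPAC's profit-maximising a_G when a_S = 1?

2.1

Expanding GreenPAC's payoff: 23a_G − 2a_Sa_G − 5a_G².
∂π/∂a_G = 23 − 2a_S − 10a_G = 0, so a_G = 2.3 − 0.2a_S.
At a_S = 1: a_G = 2.3 − 0.2·1 = 2.1.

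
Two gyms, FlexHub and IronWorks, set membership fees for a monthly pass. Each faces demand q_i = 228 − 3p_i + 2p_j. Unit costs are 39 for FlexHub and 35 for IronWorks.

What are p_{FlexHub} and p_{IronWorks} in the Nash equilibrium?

85.5, 84

FlexHub's profit: π = (p_{FlexHub} − 39)(228 − 3p_{FlexHub} + 2p_{IronWorks}).
∂π/∂p_{FlexHub} = 345 − 6p_{FlexHub} + 2p_{IronWorks} = 0 ⇒ p_{FlexHub} = 57.5 + (1/3)p_{IronWorks}.
Similarly p_{IronWorks} = 55.5 + (1/3)p_{FlexHub}.
Solving the two reaction functions simultaneously: (1 − (1/3)(1/3))p_{FlexHub} = 57.5 + (1/3)·55.5, so (8/9)p_{FlexHub} = 76 and p_{FlexHub} = 85.5.
Then p_{IronWorks} = 55.5 + (1/3)·85.5 = 84.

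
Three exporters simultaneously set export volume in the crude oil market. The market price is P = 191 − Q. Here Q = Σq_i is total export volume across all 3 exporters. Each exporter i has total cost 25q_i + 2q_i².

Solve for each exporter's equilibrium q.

A representative exporter's profit is π_i = q_i(191 − Q) − 25q_i − 2q_i², with Q = q_i + Σ_{j≠i} q_j.
First-order condition: 166 − 6q_i − Σ_{j≠i} q_j = 0.
With identical exporters, set every q_j = q: then 166 − 6q − 2q = 0, i.e. q = 166/8 = 20.75.

20.75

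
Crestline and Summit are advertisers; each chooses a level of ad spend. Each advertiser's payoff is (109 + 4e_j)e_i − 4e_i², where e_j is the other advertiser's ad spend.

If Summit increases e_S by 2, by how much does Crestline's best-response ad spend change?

Crestline's payoff is (109 + 4e_S)e_C − 4e_C².
∂π/∂e_C = 109 + 4e_S − 8e_C = 0, so e_C = 13.625 + 0.5e_S.
The reaction-function slope is 0.5, so a 2-unit rise in e_S moves e_C by 0.5 × 2 = 1. Crestline's best response rises — the actions are strategic complements.

1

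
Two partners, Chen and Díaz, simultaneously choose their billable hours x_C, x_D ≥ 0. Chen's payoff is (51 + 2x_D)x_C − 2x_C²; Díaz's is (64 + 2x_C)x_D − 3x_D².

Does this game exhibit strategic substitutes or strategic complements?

Expanding Chen's payoff: 51x_C + 2x_Dx_C − 2x_C².
∂π/∂x_C = 51 + 2x_D − 4x_C = 0, so x_C = 12.75 + 0.5x_D.
The best-response slope dx_C/dx_D = 0.5 > 0: the reaction function is upward-sloping, so the choices are strategic complements.

strategic complements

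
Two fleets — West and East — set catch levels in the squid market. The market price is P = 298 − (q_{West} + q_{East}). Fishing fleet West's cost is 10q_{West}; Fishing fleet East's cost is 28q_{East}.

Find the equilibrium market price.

112

Fishing fleet West's profit: π = q_{West}(298 − (q_{West} + q_{East})) − 10q_{West}.
∂π/∂q_{West} = 288 − 2q_{West} − q_{East} = 0, so q_{West} = 144 − 0.5q_{East}.
By the same steps for East: q_{East} = 135 − 0.5q_{West}.
Plugging q_{East} into West's best response: q_{West} = 144 − 0.5(135 − 0.5q_{West}) ⇒ 0.75q_{West} = 76.5, so q_{West} = 102.
Then q_{East} = 135 − 0.5·102 = 84.
Equilibrium price: P = 298 − 186 = 112.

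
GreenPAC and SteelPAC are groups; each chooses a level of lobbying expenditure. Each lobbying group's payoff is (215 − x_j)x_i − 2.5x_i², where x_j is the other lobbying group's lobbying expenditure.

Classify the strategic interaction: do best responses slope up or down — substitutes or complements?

strategic substitutes

GreenPAC's payoff is (215 − x_S)x_G − 2.5x_G².
∂π/∂x_G = 215 − x_S − 5x_G = 0, so x_G = 43 − 0.2x_S.
The best-response slope dx_G/dx_S = −0.2 < 0: the reaction function is downward-sloping, so the choices are strategic substitutes.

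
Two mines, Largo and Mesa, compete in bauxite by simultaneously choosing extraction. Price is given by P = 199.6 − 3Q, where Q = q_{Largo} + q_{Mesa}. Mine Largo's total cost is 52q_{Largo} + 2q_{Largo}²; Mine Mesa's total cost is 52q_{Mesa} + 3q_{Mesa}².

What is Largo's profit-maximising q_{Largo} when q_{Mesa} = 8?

12.36

Mine Largo's profit: π = q_{Largo}(199.6 − 3(q_{Largo} + q_{Mesa})) − 52q_{Largo} − 2q_{Largo}².
∂π/∂q_{Largo} = 147.6 − 10q_{Largo} − 3q_{Mesa} = 0, so q_{Largo} = 14.76 − 0.3q_{Mesa}.
At q_{Mesa} = 8: q_{Largo} = 14.76 − 0.3·8 = 12.36.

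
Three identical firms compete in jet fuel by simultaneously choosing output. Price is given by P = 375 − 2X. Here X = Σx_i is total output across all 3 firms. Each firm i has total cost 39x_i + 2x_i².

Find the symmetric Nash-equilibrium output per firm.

28

A representative firm's profit is π_i = x_i(375 − 2X) − 39x_i − 2x_i², with X = x_i + Σ_{j≠i} x_j.
First-order condition: 336 − 8x_i − 2Σ_{j≠i} x_j = 0.
In a symmetric equilibrium every firm chooses the same x, so Σ_{j≠i} x_j = 2x. The condition becomes 336 − 12x = 0, giving x = 336/12 = 28.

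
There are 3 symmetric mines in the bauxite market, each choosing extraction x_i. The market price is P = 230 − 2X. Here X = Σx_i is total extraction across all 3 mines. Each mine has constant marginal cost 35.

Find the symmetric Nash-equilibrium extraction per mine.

A representative mine's profit is π_i = x_i(230 − 2X) − 35x_i, with X = x_i + Σ_{j≠i} x_j.
First-order condition: 195 − 4x_i − 2Σ_{j≠i} x_j = 0.
In a symmetric equilibrium every mine chooses the same x, so Σ_{j≠i} x_j = 2x. The condition becomes 195 − 8x = 0, giving x = 195/8 = 24.375.

24.375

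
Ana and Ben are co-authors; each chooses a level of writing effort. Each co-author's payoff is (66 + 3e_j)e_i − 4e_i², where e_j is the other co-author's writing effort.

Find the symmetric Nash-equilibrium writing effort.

13.2

Ana's payoff is (66 + 3e_B)e_A − 4e_A².
∂π/∂e_A = 66 + 3e_B − 8e_A = 0, so e_A = 8.25 + 0.375e_B.
Setting e_A = e_B in the reaction function: e_A = 8.25 + 0.375e_A, so e_A = 8.25 / 0.625 = 13.2.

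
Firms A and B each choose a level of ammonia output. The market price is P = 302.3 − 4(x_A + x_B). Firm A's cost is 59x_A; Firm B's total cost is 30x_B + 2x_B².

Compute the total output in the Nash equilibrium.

37.945

Firm A's profit: π = x_A(302.3 − 4(x_A + x_B)) − 59x_A.
∂π/∂x_A = 243.3 − 8x_A − 4x_B = 0, so x_A = 30.4125 − 0.5x_B.
For B: ∂π/∂x_B = 272.3 − 12x_B − 4x_A = 0 ⇒ x_B = 2723/120 − (1/3)x_A.
Substituting the second reaction function into the first: x_A = 30.4125 − 0.5(2723/120 − (1/3)x_A), which gives (5/6)x_A = 286/15 ⇒ x_A = 22.88.
Then x_B = 2723/120 − (1/3)·22.88 = 15.065.
Total output: 22.88 + 15.065 = 37.945.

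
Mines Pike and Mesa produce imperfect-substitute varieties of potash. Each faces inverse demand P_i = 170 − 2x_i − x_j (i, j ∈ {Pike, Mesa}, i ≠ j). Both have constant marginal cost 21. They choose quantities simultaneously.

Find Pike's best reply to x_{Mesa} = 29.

Mine Pike's profit: π = x_{Pike}(170 − 2x_{Pike} − x_{Mesa}) − 21x_{Pike}.
∂π/∂x_{Pike} = 149 − 4x_{Pike} − x_{Mesa} = 0 ⇒ x_{Pike} = 37.25 − 0.25x_{Mesa}.
At x_{Mesa} = 29: x_{Pike} = 37.25 − 0.25·29 = 30.

30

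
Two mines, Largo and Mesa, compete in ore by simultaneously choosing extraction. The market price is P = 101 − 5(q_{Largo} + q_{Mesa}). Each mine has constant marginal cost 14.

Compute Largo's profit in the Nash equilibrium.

168.2

Mine Largo's profit: π = q_{Largo}(101 − 5(q_{Largo} + q_{Mesa})) − 14q_{Largo}.
∂π/∂q_{Largo} = 87 − 10q_{Largo} − 5q_{Mesa} = 0, so q_{Largo} = 8.7 − 0.5q_{Mesa}.
Setting q_{Largo} = q_{Mesa} in the reaction function: q_{Largo} = 8.7 − 0.5q_{Largo}, so q_{Largo} = 8.7 / 1.5 = 5.8.
Price P = 101 − 5·11.6 = 43.
Largo's profit: (43 − 14)·5.8 = 168.2.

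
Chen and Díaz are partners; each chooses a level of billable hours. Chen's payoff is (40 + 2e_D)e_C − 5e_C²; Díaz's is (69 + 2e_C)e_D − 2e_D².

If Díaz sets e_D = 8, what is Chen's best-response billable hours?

Expanding Chen's payoff: 40e_C + 2e_De_C − 5e_C².
∂π/∂e_C = 40 + 2e_D − 10e_C = 0, so e_C = 4 + 0.2e_D.
At e_D = 8: e_C = 4 + 0.2·8 = 5.6.

5.6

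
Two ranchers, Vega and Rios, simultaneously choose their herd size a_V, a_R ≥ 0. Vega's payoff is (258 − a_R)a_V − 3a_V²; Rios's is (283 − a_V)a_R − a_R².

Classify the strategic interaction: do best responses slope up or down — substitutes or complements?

Expanding Vega's payoff: 258a_V − a_Ra_V − 3a_V².
∂π/∂a_V = 258 − a_R − 6a_V = 0, so a_V = 43 − (1/6)a_R.
The best-response slope da_V/da_R = −1/6 < 0: the reaction function is downward-sloping, so the choices are strategic substitutes.

strategic substitutes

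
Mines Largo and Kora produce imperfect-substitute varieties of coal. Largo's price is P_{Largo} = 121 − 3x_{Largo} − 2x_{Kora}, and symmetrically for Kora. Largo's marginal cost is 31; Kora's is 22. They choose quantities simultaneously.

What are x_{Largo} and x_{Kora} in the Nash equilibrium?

10.6875, 12.9375

Mine Largo's profit: π = x_{Largo}(121 − 3x_{Largo} − 2x_{Kora}) − 31x_{Largo}.
∂π/∂x_{Largo} = 90 − 6x_{Largo} − 2x_{Kora} = 0 ⇒ x_{Largo} = 15 − (1/3)x_{Kora}.
Similarly x_{Kora} = 16.5 − (1/3)x_{Largo}.
Plugging x_{Kora} into Largo's best response: x_{Largo} = 15 − (1/3)(16.5 − (1/3)x_{Largo}) ⇒ (8/9)x_{Largo} = 9.5, so x_{Largo} = 10.6875.
Then x_{Kora} = 16.5 − (1/3)·10.6875 = 12.9375.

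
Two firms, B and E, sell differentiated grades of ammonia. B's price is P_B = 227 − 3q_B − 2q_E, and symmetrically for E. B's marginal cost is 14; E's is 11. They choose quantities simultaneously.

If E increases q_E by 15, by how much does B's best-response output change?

-5

Firm B's profit: π = q_B(227 − 3q_B − 2q_E) − 14q_B.
∂π/∂q_B = 213 − 6q_B − 2q_E = 0 ⇒ q_B = 35.5 − (1/3)q_E.
The reaction-function slope is −1/3, so a 15-unit rise in q_E moves q_B by −1/3 × 15 = −5. B's best response falls — the actions are strategic substitutes.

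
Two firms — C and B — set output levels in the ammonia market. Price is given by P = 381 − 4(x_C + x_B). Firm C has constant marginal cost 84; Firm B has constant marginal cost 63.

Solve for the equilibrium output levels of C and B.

23, 28.25

Firm C's profit: π = x_C(381 − 4(x_C + x_B)) − 84x_C.
∂π/∂x_C = 297 − 8x_C − 4x_B = 0, so x_C = 37.125 − 0.5x_B.
By the same steps for B: x_B = 39.75 − 0.5x_C.
Solving the two reaction functions simultaneously: (1 − (−0.5)(−0.5))x_C = 37.125 − 0.5·39.75, so 0.75x_C = 17.25 and x_C = 23.
Then x_B = 39.75 − 0.5·23 = 28.25.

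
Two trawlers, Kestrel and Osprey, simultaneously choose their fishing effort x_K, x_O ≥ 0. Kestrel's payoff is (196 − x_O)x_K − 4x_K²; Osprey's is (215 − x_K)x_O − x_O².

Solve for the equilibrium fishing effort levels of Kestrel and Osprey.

Expanding Kestrel's payoff: 196x_K − x_Ox_K − 4x_K².
∂π/∂x_K = 196 − x_O − 8x_K = 0, so x_K = 24.5 − 0.125x_O.
Likewise for Osprey: x_O = 107.5 − 0.5x_K.
Solving the two reaction functions simultaneously: (1 − (−0.125)(−0.5))x_K = 24.5 − 0.125·107.5, so 0.9375x_K = 11.0625 and x_K = 11.8.
Then x_O = 107.5 − 0.5·11.8 = 101.6.

11.8, 101.6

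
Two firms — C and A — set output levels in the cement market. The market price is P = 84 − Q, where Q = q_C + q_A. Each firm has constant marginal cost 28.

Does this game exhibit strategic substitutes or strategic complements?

Firm C's profit: π = q_C(84 − (q_C + q_A)) − 28q_C.
∂π/∂q_C = 56 − 2q_C − q_A = 0, so q_C = 28 − 0.5q_A.
The best-response slope dq_C/dq_A = −0.5 < 0: the reaction function is downward-sloping, so the choices are strategic substitutes.

strategic substitutes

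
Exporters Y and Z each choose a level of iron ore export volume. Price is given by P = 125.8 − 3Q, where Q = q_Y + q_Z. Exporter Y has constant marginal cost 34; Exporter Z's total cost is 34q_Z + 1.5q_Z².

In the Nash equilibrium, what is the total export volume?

18.36

Exporter Y's profit: π = q_Y(125.8 − 3(q_Y + q_Z)) − 34q_Y.
∂π/∂q_Y = 91.8 − 6q_Y − 3q_Z = 0, so q_Y = 15.3 − 0.5q_Z.
For Z: ∂π/∂q_Z = 91.8 − 9q_Z − 3q_Y = 0 ⇒ q_Z = 10.2 − (1/3)q_Y.
Plugging q_Z into Y's best response: q_Y = 15.3 − 0.5(10.2 − (1/3)q_Y) ⇒ (5/6)q_Y = 10.2, so q_Y = 12.24.
Then q_Z = 10.2 − (1/3)·12.24 = 6.12.
Total export volume: 12.24 + 6.12 = 18.36.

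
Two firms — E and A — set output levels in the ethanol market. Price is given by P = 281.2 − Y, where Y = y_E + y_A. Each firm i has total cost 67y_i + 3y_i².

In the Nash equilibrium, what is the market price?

Firm E's profit: π = y_E(281.2 − (y_E + y_A)) − 67y_E − 3y_E².
∂π/∂y_E = 214.2 − 8y_E − y_A = 0, so y_E = 26.775 − 0.125y_A.
Setting y_E = y_A in the reaction function: y_E = 26.775 − 0.125y_E, so y_E = 26.775 / 1.125 = 23.8.
Equilibrium price: P = 281.2 − 47.6 = 233.6.

233.6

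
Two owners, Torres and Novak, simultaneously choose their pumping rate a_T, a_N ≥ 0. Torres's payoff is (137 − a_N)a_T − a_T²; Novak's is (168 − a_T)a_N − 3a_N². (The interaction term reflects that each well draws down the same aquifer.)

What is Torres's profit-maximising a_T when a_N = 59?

Expanding Torres's payoff: 137a_T − a_Na_T − a_T².
∂π/∂a_T = 137 − a_N − 2a_T = 0, so a_T = 68.5 − 0.5a_N.
At a_N = 59: a_T = 68.5 − 0.5·59 = 39.

39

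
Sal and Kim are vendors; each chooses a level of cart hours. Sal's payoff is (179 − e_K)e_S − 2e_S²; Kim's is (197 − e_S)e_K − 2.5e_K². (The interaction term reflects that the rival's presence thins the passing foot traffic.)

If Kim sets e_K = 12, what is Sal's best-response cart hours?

41.75

Expanding Sal's payoff: 179e_S − e_Ke_S − 2e_S².
∂π/∂e_S = 179 − e_K − 4e_S = 0, so e_S = 44.75 − 0.25e_K.
At e_K = 12: e_S = 44.75 − 0.25·12 = 41.75.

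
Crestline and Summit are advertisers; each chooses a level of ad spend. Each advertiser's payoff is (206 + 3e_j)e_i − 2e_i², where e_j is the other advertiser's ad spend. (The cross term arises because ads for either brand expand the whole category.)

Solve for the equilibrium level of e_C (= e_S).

Crestline's payoff is (206 + 3e_S)e_C − 2e_C².
∂π/∂e_C = 206 + 3e_S − 4e_C = 0, so e_C = 51.5 + 0.75e_S.
By symmetry e_S = e_C; substituting into the reaction function, 0.25e_C = 51.5 and e_C = 206.

206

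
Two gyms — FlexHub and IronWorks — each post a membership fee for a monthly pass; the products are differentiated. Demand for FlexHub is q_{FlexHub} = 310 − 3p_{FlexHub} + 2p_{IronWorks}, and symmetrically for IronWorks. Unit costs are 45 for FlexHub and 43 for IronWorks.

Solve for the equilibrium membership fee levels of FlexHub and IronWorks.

110.875, 110.125

FlexHub's profit: π = (p_{FlexHub} − 45)(310 − 3p_{FlexHub} + 2p_{IronWorks}).
∂π/∂p_{FlexHub} = 445 − 6p_{FlexHub} + 2p_{IronWorks} = 0 ⇒ p_{FlexHub} = 445/6 + (1/3)p_{IronWorks}.
Similarly p_{IronWorks} = 439/6 + (1/3)p_{FlexHub}.
Substituting the second reaction function into the first: p_{FlexHub} = 445/6 + (1/3)(439/6 + (1/3)p_{FlexHub}), which gives (8/9)p_{FlexHub} = 887/9 ⇒ p_{FlexHub} = 110.875.
Then p_{IronWorks} = 439/6 + (1/3)·110.875 = 110.125.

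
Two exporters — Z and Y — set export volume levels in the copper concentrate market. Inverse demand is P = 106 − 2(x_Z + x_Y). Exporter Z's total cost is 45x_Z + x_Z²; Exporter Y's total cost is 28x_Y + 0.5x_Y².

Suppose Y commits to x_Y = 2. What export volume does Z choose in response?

Exporter Z's profit: π = x_Z(106 − 2(x_Z + x_Y)) − 45x_Z − x_Z².
∂π/∂x_Z = 61 − 6x_Z − 2x_Y = 0, so x_Z = 61/6 − (1/3)x_Y.
At x_Y = 2: x_Z = 61/6 − (1/3)·2 = 9.5.

9.5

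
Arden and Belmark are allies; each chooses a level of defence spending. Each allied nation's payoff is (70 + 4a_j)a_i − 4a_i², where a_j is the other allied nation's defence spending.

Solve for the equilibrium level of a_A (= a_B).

17.5

Arden's payoff is (70 + 4a_B)a_A − 4a_A².
∂π/∂a_A = 70 + 4a_B − 8a_A = 0, so a_A = 8.75 + 0.5a_B.
The game is symmetric, so in equilibrium a_B = a_A: the reaction function gives 0.5a_A = 8.75, hence a_A = 17.5.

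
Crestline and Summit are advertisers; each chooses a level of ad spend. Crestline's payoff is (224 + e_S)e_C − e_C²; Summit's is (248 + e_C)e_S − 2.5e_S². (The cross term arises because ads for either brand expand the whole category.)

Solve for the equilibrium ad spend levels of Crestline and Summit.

152, 80

Expanding Crestline's payoff: 224e_C + e_Se_C − e_C².
∂π/∂e_C = 224 + e_S − 2e_C = 0, so e_C = 112 + 0.5e_S.
Likewise for Summit: e_S = 49.6 + 0.2e_C.
Solving the two reaction functions simultaneously: (1 − (0.5)(0.2))e_C = 112 + 0.5·49.6, so 0.9e_C = 136.8 and e_C = 152.
Then e_S = 49.6 + 0.2·152 = 80.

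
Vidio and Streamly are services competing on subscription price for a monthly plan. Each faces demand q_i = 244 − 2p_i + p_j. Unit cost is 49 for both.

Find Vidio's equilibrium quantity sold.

Vidio's profit: π = (p_{Vidio} − 49)(244 − 2p_{Vidio} + p_{Streamly}).
∂π/∂p_{Vidio} = 342 − 4p_{Vidio} + p_{Streamly} = 0 ⇒ p_{Vidio} = 85.5 + 0.25p_{Streamly}.
Setting p_{Vidio} = p_{Streamly} in the reaction function: p_{Vidio} = 85.5 + 0.25p_{Vidio}, so p_{Vidio} = 85.5 / 0.75 = 114.
q_{Vidio} = 244 − 2·114 + 114 = 130.

130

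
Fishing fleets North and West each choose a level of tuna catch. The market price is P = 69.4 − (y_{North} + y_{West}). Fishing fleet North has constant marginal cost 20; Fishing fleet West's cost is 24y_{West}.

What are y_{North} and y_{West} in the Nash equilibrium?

Fishing fleet North's profit: π = y_{North}(69.4 − (y_{North} + y_{West})) − 20y_{North}.
∂π/∂y_{North} = 49.4 − 2y_{North} − y_{West} = 0, so y_{North} = 24.7 − 0.5y_{West}.
By the same steps for West: y_{West} = 22.7 − 0.5y_{North}.
Plugging y_{West} into North's best response: y_{North} = 24.7 − 0.5(22.7 − 0.5y_{North}) ⇒ 0.75y_{North} = 13.35, so y_{North} = 17.8.
Then y_{West} = 22.7 − 0.5·17.8 = 13.8.

17.8, 13.8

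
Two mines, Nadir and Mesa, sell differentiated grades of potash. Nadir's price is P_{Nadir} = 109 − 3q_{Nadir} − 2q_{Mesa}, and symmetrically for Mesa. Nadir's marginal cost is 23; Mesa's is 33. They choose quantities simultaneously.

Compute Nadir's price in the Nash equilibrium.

Mine Nadir's profit: π = q_{Nadir}(109 − 3q_{Nadir} − 2q_{Mesa}) − 23q_{Nadir}.
∂π/∂q_{Nadir} = 86 − 6q_{Nadir} − 2q_{Mesa} = 0 ⇒ q_{Nadir} = 43/3 − (1/3)q_{Mesa}.
Similarly q_{Mesa} = 38/3 − (1/3)q_{Nadir}.
Substituting the second reaction function into the first: q_{Nadir} = 43/3 − (1/3)(38/3 − (1/3)q_{Nadir}), which gives (8/9)q_{Nadir} = 91/9 ⇒ q_{Nadir} = 11.375.
Then q_{Mesa} = 38/3 − (1/3)·11.375 = 8.875.
P_{Nadir} = 109 − 3·11.375 − 2·8.875 = 57.125.

57.125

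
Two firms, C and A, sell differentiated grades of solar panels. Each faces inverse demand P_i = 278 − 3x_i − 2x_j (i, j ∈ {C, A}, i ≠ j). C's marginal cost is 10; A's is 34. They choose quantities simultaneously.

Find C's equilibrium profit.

Firm C's profit: π = x_C(278 − 3x_C − 2x_A) − 10x_C.
∂π/∂x_C = 268 − 6x_C − 2x_A = 0 ⇒ x_C = 134/3 − (1/3)x_A.
Similarly x_A = 122/3 − (1/3)x_C.
Plugging x_A into C's best response: x_C = 134/3 − (1/3)(122/3 − (1/3)x_C) ⇒ (8/9)x_C = 280/9, so x_C = 35.
Then x_A = 122/3 − (1/3)·35 = 29.
P_C = 278 − 3·35 − 2·29 = 115.
Profit = (115 − 10)·35 = 3675.

3675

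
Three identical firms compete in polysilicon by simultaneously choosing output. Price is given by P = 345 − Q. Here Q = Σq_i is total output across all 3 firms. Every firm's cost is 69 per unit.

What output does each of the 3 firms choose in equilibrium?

A representative firm's profit is π_i = q_i(345 − Q) − 69q_i, with Q = q_i + Σ_{j≠i} q_j.
First-order condition: 276 − 2q_i − Σ_{j≠i} q_j = 0.
With identical firms, set every q_j = q: then 276 − 2q − 2q = 0, i.e. q = 276/4 = 69.

69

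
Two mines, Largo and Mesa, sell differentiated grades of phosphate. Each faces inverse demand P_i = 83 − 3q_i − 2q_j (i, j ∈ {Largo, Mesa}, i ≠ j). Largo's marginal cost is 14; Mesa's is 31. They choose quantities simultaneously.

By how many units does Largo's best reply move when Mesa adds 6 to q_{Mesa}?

Mine Largo's profit: π = q_{Largo}(83 − 3q_{Largo} − 2q_{Mesa}) − 14q_{Largo}.
∂π/∂q_{Largo} = 69 − 6q_{Largo} − 2q_{Mesa} = 0 ⇒ q_{Largo} = 11.5 − (1/3)q_{Mesa}.
The reaction-function slope is −1/3, so a 6-unit rise in q_{Mesa} moves q_{Largo} by −1/3 × 6 = −2. Largo's best response falls — the actions are strategic substitutes.

-2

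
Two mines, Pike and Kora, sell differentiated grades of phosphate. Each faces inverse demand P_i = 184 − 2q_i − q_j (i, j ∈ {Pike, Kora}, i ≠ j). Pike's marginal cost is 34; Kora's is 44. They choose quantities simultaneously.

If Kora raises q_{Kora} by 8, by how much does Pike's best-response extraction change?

Mine Pike's profit: π = q_{Pike}(184 − 2q_{Pike} − q_{Kora}) − 34q_{Pike}.
∂π/∂q_{Pike} = 150 − 4q_{Pike} − q_{Kora} = 0 ⇒ q_{Pike} = 37.5 − 0.25q_{Kora}.
The reaction-function slope is −0.25, so an 8-unit rise in q_{Kora} moves q_{Pike} by −0.25 × 8 = −2. Pike's best response falls — the actions are strategic substitutes.

-2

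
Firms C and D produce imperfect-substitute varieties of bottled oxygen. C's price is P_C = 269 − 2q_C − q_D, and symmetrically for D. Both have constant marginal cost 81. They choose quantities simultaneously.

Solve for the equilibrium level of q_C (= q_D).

Firm C's profit: π = q_C(269 − 2q_C − q_D) − 81q_C.
∂π/∂q_C = 188 − 4q_C − q_D = 0 ⇒ q_C = 47 − 0.25q_D.
Setting q_C = q_D in the reaction function: q_C = 47 − 0.25q_C, so q_C = 47 / 1.25 = 37.6.

37.6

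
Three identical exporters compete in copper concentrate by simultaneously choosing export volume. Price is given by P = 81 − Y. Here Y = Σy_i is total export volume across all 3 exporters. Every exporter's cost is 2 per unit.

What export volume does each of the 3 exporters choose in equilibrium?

A representative exporter's profit is π_i = y_i(81 − Y) − 2y_i, with Y = y_i + Σ_{j≠i} y_j.
First-order condition: 79 − 2y_i − Σ_{j≠i} y_j = 0.
In a symmetric equilibrium every exporter chooses the same y, so Σ_{j≠i} y_j = 2y. The condition becomes 79 − 4y = 0, giving y = 79/4 = 19.75.

19.75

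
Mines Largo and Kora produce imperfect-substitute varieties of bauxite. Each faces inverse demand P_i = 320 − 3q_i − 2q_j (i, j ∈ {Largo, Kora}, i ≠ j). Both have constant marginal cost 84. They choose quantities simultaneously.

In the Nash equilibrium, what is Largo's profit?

Mine Largo's profit: π = q_{Largo}(320 − 3q_{Largo} − 2q_{Kora}) − 84q_{Largo}.
∂π/∂q_{Largo} = 236 − 6q_{Largo} − 2q_{Kora} = 0 ⇒ q_{Largo} = 118/3 − (1/3)q_{Kora}.
Setting q_{Largo} = q_{Kora} in the reaction function: q_{Largo} = 118/3 − (1/3)q_{Largo}, so q_{Largo} = (118/3) / (4/3) = 29.5.
P_{Largo} = 320 − 3·29.5 − 2·29.5 = 172.5.
Profit = (172.5 − 84)·29.5 = 2610.75.

2610.75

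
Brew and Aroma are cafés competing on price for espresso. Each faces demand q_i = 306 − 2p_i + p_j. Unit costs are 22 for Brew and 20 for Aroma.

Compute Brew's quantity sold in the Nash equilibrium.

188.8

Brew's profit: π = (p_{Brew} − 22)(306 − 2p_{Brew} + p_{Aroma}).
∂π/∂p_{Brew} = 350 − 4p_{Brew} + p_{Aroma} = 0 ⇒ p_{Brew} = 87.5 + 0.25p_{Aroma}.
Similarly p_{Aroma} = 86.5 + 0.25p_{Brew}.
Solving the two reaction functions simultaneously: (1 − (0.25)(0.25))p_{Brew} = 87.5 + 0.25·86.5, so 0.9375p_{Brew} = 109.125 and p_{Brew} = 116.4.
Then p_{Aroma} = 86.5 + 0.25·116.4 = 115.6.
q_{Brew} = 306 − 2·116.4 + 115.6 = 188.8.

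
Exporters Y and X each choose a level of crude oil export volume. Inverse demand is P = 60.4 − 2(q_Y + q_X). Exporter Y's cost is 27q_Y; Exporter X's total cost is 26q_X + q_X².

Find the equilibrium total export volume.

10.12

Exporter Y's profit: π = q_Y(60.4 − 2(q_Y + q_X)) − 27q_Y.
∂π/∂q_Y = 33.4 − 4q_Y − 2q_X = 0, so q_Y = 8.35 − 0.5q_X.
For X: ∂π/∂q_X = 34.4 − 6q_X − 2q_Y = 0 ⇒ q_X = 86/15 − (1/3)q_Y.
Plugging q_X into Y's best response: q_Y = 8.35 − 0.5(86/15 − (1/3)q_Y) ⇒ (5/6)q_Y = 329/60, so q_Y = 6.58.
Then q_X = 86/15 − (1/3)·6.58 = 3.54.
Total export volume: 6.58 + 3.54 = 10.12.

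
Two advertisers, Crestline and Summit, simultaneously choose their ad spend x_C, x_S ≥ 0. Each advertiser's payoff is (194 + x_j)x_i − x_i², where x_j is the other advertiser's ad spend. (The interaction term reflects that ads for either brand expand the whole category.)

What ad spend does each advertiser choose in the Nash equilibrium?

194

Crestline's payoff is (194 + x_S)x_C − x_C².
∂π/∂x_C = 194 + x_S − 2x_C = 0, so x_C = 97 + 0.5x_S.
By symmetry x_S = x_C; substituting into the reaction function, 0.5x_C = 97 and x_C = 194.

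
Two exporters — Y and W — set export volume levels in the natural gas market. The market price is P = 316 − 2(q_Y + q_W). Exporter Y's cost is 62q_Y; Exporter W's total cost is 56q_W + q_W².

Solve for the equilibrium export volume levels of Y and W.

50.2, 26.6

Exporter Y's profit: π = q_Y(316 − 2(q_Y + q_W)) − 62q_Y.
∂π/∂q_Y = 254 − 4q_Y − 2q_W = 0, so q_Y = 63.5 − 0.5q_W.
For W: ∂π/∂q_W = 260 − 6q_W − 2q_Y = 0 ⇒ q_W = 130/3 − (1/3)q_Y.
Plugging q_W into Y's best response: q_Y = 63.5 − 0.5(130/3 − (1/3)q_Y) ⇒ (5/6)q_Y = 251/6, so q_Y = 50.2.
Then q_W = 130/3 − (1/3)·50.2 = 26.6.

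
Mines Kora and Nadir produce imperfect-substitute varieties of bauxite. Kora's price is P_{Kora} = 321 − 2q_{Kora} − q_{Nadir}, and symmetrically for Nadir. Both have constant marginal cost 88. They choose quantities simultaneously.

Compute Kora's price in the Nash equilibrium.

Mine Kora's profit: π = q_{Kora}(321 − 2q_{Kora} − q_{Nadir}) − 88q_{Kora}.
∂π/∂q_{Kora} = 233 − 4q_{Kora} − q_{Nadir} = 0 ⇒ q_{Kora} = 58.25 − 0.25q_{Nadir}.
By symmetry q_{Nadir} = q_{Kora}; substituting into the reaction function, 1.25q_{Kora} = 58.25 and q_{Kora} = 46.6.
P_{Kora} = 321 − 2·46.6 − 46.6 = 181.2.

181.2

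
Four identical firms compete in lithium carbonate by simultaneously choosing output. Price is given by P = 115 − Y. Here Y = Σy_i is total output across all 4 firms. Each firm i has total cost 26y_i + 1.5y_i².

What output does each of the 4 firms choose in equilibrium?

A representative firm's profit is π_i = y_i(115 − Y) − 26y_i − 1.5y_i², with Y = y_i + Σ_{j≠i} y_j.
First-order condition: 89 − 5y_i − Σ_{j≠i} y_j = 0.
With identical firms, set every y_j = y: then 89 − 5y − 3y = 0, i.e. y = 89/8 = 11.125.

11.125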